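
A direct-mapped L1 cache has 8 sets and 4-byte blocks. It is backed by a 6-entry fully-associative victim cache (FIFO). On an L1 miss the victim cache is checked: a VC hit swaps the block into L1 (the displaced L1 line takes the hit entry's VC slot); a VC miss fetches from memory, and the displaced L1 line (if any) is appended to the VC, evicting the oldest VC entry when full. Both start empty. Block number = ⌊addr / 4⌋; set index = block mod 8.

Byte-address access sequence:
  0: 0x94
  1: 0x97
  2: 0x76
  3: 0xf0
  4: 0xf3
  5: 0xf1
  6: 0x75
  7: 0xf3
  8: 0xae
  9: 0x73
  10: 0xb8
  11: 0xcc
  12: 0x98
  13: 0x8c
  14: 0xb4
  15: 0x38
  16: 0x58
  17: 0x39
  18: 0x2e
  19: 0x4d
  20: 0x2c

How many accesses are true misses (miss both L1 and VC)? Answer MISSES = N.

#0 0x94→b37/s5 MISS; vc=[]
#1 0x97→b37/s5 L1-HIT; vc=[]
#2 0x76→b29/s5 MISS; vc=[37]
#3 0xf0→b60/s4 MISS; vc=[37]
#4 0xf3→b60/s4 L1-HIT; vc=[37]
#5 0xf1→b60/s4 L1-HIT; vc=[37]
#6 0x75→b29/s5 L1-HIT; vc=[37]
#7 0xf3→b60/s4 L1-HIT; vc=[37]
#8 0xae→b43/s3 MISS; vc=[37]
#9 0x73→b28/s4 MISS; vc=[37,60]
#10 0xb8→b46/s6 MISS; vc=[37,60]
#11 0xcc→b51/s3 MISS; vc=[37,60,43]
#12 0x98→b38/s6 MISS; vc=[37,60,43,46]
#13 0x8c→b35/s3 MISS; vc=[37,60,43,46,51]
#14 0xb4→b45/s5 MISS; vc=[37,60,43,46,51,29]
#15 0x38→b14/s6 MISS; vc=[60,43,46,51,29,38]
#16 0x58→b22/s6 MISS; vc=[43,46,51,29,38,14]
#17 0x39→b14/s6 VC-HIT; vc=[43,46,51,29,38,22]
#18 0x2e→b11/s3 MISS; vc=[46,51,29,38,22,35]
#19 0x4d→b19/s3 MISS; vc=[51,29,38,22,35,11]
#20 0x2c→b11/s3 VC-HIT; vc=[51,29,38,22,35,19]

MISSES = 14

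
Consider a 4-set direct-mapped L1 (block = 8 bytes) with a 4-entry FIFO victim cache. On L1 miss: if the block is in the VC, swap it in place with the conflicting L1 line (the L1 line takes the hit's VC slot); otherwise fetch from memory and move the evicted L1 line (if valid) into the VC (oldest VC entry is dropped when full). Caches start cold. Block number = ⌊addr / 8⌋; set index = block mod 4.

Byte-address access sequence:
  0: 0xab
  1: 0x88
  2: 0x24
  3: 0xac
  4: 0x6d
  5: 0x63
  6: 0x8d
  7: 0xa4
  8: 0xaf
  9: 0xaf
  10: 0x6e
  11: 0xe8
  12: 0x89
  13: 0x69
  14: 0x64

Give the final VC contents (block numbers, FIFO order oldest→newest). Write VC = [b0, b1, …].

#0 0xab→b21/s1 MISS; vc=[]
#1 0x88→b17/s1 MISS; vc=[21]
#2 0x24→b4/s0 MISS; vc=[21]
#3 0xac→b21/s1 VC-HIT; vc=[17]
#4 0x6d→b13/s1 MISS; vc=[17,21]
#5 0x63→b12/s0 MISS; vc=[17,21,4]
#6 0x8d→b17/s1 VC-HIT; vc=[13,21,4]
#7 0xa4→b20/s0 MISS; vc=[13,21,4,12]
#8 0xaf→b21/s1 VC-HIT; vc=[13,17,4,12]
#9 0xaf→b21/s1 L1-HIT; vc=[13,17,4,12]
#10 0x6e→b13/s1 VC-HIT; vc=[21,17,4,12]
#11 0xe8→b29/s1 MISS; vc=[17,4,12,13]
#12 0x89→b17/s1 VC-HIT; vc=[29,4,12,13]
#13 0x69→b13/s1 VC-HIT; vc=[29,4,12,17]
#14 0x64→b12/s0 VC-HIT; vc=[29,4,20,17]

VC = [29, 4, 20, 17]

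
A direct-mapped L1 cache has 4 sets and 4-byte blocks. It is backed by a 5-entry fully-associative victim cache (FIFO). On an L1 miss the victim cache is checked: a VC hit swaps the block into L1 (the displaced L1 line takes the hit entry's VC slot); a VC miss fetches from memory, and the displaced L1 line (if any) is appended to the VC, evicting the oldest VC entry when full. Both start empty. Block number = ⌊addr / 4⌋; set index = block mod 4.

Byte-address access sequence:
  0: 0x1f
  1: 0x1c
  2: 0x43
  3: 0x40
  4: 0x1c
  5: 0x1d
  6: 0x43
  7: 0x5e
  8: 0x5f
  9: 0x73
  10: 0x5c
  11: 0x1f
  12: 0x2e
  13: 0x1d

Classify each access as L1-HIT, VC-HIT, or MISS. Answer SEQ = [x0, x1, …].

0: 0x1f (blk 7, set 3) → MISS  vc=[]
1: 0x1c (blk 7, set 3) → L1-HIT  vc=[]
2: 0x43 (blk 16, set 0) → MISS  vc=[]
3: 0x40 (blk 16, set 0) → L1-HIT  vc=[]
4: 0x1c (blk 7, set 3) → L1-HIT  vc=[]
5: 0x1d (blk 7, set 3) → L1-HIT  vc=[]
6: 0x43 (blk 16, set 0) → L1-HIT  vc=[]
7: 0x5e (blk 23, set 3) → MISS  vc=[7]
8: 0x5f (blk 23, set 3) → L1-HIT  vc=[7]
9: 0x73 (blk 28, set 0) → MISS  vc=[7, 16]
10: 0x5c (blk 23, set 3) → L1-HIT  vc=[7, 16]
11: 0x1f (blk 7, set 3) → VC-HIT  vc=[23, 16]
12: 0x2e (blk 11, set 3) → MISS  vc=[23, 16, 7]
13: 0x1d (blk 7, set 3) → VC-HIT  vc=[23, 16, 11]

SEQ = [MISS, L1-HIT, MISS, L1-HIT, L1-HIT, L1-HIT, L1-HIT, MISS, L1-HIT, MISS, L1-HIT, VC-HIT, MISS, VC-HIT]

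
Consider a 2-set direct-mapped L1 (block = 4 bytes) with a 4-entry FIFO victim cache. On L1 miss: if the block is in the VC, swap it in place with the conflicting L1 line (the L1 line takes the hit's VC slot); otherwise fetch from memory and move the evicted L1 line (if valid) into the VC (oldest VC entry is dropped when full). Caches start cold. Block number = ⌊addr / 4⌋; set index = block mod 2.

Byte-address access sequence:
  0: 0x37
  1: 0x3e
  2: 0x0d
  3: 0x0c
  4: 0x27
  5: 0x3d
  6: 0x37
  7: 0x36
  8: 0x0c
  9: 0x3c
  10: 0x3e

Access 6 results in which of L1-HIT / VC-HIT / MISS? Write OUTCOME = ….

OUTCOME = VC-HIT

  [0] addr=0x37 blk=13 s=1: MISS | VC []
  [1] addr=0x3e blk=15 s=1: MISS | VC [13]
  [2] addr=0xd blk=3 s=1: MISS | VC [13, 15]
  [3] addr=0xc blk=3 s=1: L1-HIT | VC [13, 15]
  [4] addr=0x27 blk=9 s=1: MISS | VC [13, 15, 3]
  [5] addr=0x3d blk=15 s=1: VC-HIT | VC [13, 9, 3]
  [6] addr=0x37 blk=13 s=1: VC-HIT | VC [15, 9, 3]
  [7] addr=0x36 blk=13 s=1: L1-HIT | VC [15, 9, 3]
  [8] addr=0xc blk=3 s=1: VC-HIT | VC [15, 9, 13]
  [9] addr=0x3c blk=15 s=1: VC-HIT | VC [3, 9, 13]
  [10] addr=0x3e blk=15 s=1: L1-HIT | VC [3, 9, 13]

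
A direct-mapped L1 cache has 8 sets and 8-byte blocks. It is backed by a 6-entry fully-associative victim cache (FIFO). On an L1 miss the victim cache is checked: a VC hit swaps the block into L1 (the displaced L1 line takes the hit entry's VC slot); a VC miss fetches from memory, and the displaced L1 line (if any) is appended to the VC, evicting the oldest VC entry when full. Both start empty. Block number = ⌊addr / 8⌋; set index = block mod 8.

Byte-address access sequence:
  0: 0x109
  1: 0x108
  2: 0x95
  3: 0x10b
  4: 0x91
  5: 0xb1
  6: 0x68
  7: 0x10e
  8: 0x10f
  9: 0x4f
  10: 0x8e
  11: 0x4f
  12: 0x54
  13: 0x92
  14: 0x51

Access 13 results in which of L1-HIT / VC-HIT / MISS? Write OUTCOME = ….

OUTCOME = VC-HIT

#0 0x109→b33/s1 MISS; vc=[]
#1 0x108→b33/s1 L1-HIT; vc=[]
#2 0x95→b18/s2 MISS; vc=[]
#3 0x10b→b33/s1 L1-HIT; vc=[]
#4 0x91→b18/s2 L1-HIT; vc=[]
#5 0xb1→b22/s6 MISS; vc=[]
#6 0x68→b13/s5 MISS; vc=[]
#7 0x10e→b33/s1 L1-HIT; vc=[]
#8 0x10f→b33/s1 L1-HIT; vc=[]
#9 0x4f→b9/s1 MISS; vc=[33]
#10 0x8e→b17/s1 MISS; vc=[33,9]
#11 0x4f→b9/s1 VC-HIT; vc=[33,17]
#12 0x54→b10/s2 MISS; vc=[33,17,18]
#13 0x92→b18/s2 VC-HIT; vc=[33,17,10]
#14 0x51→b10/s2 VC-HIT; vc=[33,17,18]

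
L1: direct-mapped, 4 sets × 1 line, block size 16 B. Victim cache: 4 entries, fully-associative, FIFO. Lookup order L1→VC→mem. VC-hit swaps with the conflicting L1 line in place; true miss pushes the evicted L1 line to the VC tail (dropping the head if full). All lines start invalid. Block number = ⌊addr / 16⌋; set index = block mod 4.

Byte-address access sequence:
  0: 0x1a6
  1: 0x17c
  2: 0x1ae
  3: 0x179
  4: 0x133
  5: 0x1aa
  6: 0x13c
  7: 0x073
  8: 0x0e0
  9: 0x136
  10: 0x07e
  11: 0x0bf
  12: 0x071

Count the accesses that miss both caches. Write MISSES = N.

MISSES = 6

  [0] addr=0x1a6 blk=26 s=2: MISS | VC []
  [1] addr=0x17c blk=23 s=3: MISS | VC []
  [2] addr=0x1ae blk=26 s=2: L1-HIT | VC []
  [3] addr=0x179 blk=23 s=3: L1-HIT | VC []
  [4] addr=0x133 blk=19 s=3: MISS | VC [23]
  [5] addr=0x1aa blk=26 s=2: L1-HIT | VC [23]
  [6] addr=0x13c blk=19 s=3: L1-HIT | VC [23]
  [7] addr=0x73 blk=7 s=3: MISS | VC [23, 19]
  [8] addr=0xe0 blk=14 s=2: MISS | VC [23, 19, 26]
  [9] addr=0x136 blk=19 s=3: VC-HIT | VC [23, 7, 26]
  [10] addr=0x7e blk=7 s=3: VC-HIT | VC [23, 19, 26]
  [11] addr=0xbf blk=11 s=3: MISS | VC [23, 19, 26, 7]
  [12] addr=0x71 blk=7 s=3: VC-HIT | VC [23, 19, 26, 11]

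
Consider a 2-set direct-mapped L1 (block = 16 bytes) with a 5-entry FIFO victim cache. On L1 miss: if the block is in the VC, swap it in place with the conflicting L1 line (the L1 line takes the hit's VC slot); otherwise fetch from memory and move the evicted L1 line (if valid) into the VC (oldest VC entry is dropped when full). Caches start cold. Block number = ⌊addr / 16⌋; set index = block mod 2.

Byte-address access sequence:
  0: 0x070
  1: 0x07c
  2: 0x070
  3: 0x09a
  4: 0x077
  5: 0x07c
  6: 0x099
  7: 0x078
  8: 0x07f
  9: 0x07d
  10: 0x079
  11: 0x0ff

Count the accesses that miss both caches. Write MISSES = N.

#0 0x70→b7/s1 MISS; vc=[]
#1 0x7c→b7/s1 L1-HIT; vc=[]
#2 0x70→b7/s1 L1-HIT; vc=[]
#3 0x9a→b9/s1 MISS; vc=[7]
#4 0x77→b7/s1 VC-HIT; vc=[9]
#5 0x7c→b7/s1 L1-HIT; vc=[9]
#6 0x99→b9/s1 VC-HIT; vc=[7]
#7 0x78→b7/s1 VC-HIT; vc=[9]
#8 0x7f→b7/s1 L1-HIT; vc=[9]
#9 0x7d→b7/s1 L1-HIT; vc=[9]
#10 0x79→b7/s1 L1-HIT; vc=[9]
#11 0xff→b15/s1 MISS; vc=[9,7]

MISSES = 3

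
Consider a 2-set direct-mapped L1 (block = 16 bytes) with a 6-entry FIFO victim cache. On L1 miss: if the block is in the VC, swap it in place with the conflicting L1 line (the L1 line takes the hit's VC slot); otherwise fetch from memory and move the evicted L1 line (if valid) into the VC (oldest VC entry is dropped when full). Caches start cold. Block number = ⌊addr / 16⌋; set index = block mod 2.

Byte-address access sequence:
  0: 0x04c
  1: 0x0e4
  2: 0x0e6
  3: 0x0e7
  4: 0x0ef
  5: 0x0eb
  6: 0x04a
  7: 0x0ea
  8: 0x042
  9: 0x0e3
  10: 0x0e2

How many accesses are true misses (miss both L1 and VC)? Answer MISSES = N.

MISSES = 2

#0 0x4c→b4/s0 MISS; vc=[]
#1 0xe4→b14/s0 MISS; vc=[4]
#2 0xe6→b14/s0 L1-HIT; vc=[4]
#3 0xe7→b14/s0 L1-HIT; vc=[4]
#4 0xef→b14/s0 L1-HIT; vc=[4]
#5 0xeb→b14/s0 L1-HIT; vc=[4]
#6 0x4a→b4/s0 VC-HIT; vc=[14]
#7 0xea→b14/s0 VC-HIT; vc=[4]
#8 0x42→b4/s0 VC-HIT; vc=[14]
#9 0xe3→b14/s0 VC-HIT; vc=[4]
#10 0xe2→b14/s0 L1-HIT; vc=[4]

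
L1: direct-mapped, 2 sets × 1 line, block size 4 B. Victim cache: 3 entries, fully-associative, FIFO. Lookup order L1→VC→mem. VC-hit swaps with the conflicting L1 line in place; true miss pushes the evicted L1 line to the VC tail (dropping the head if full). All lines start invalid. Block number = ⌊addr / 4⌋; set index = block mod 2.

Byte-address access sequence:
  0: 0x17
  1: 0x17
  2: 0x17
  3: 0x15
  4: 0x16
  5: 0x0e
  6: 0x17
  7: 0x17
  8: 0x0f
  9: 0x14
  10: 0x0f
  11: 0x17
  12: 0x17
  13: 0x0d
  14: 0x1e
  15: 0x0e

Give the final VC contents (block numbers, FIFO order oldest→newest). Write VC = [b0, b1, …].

#0 0x17→b5/s1 MISS; vc=[]
#1 0x17→b5/s1 L1-HIT; vc=[]
#2 0x17→b5/s1 L1-HIT; vc=[]
#3 0x15→b5/s1 L1-HIT; vc=[]
#4 0x16→b5/s1 L1-HIT; vc=[]
#5 0xe→b3/s1 MISS; vc=[5]
#6 0x17→b5/s1 VC-HIT; vc=[3]
#7 0x17→b5/s1 L1-HIT; vc=[3]
#8 0xf→b3/s1 VC-HIT; vc=[5]
#9 0x14→b5/s1 VC-HIT; vc=[3]
#10 0xf→b3/s1 VC-HIT; vc=[5]
#11 0x17→b5/s1 VC-HIT; vc=[3]
#12 0x17→b5/s1 L1-HIT; vc=[3]
#13 0xd→b3/s1 VC-HIT; vc=[5]
#14 0x1e→b7/s1 MISS; vc=[5,3]
#15 0xe→b3/s1 VC-HIT; vc=[5,7]

VC = [5, 7]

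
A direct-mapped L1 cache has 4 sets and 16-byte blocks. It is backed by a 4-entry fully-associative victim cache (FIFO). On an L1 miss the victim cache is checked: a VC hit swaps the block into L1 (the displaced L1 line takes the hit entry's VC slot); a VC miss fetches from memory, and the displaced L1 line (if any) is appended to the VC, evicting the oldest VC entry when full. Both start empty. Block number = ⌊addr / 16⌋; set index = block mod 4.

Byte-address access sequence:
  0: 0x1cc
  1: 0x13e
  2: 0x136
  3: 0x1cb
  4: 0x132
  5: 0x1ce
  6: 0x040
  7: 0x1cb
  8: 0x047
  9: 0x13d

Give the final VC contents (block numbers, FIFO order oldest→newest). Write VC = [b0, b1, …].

VC = [28]

0: 0x1cc (blk 28, set 0) → MISS  vc=[]
1: 0x13e (blk 19, set 3) → MISS  vc=[]
2: 0x136 (blk 19, set 3) → L1-HIT  vc=[]
3: 0x1cb (blk 28, set 0) → L1-HIT  vc=[]
4: 0x132 (blk 19, set 3) → L1-HIT  vc=[]
5: 0x1ce (blk 28, set 0) → L1-HIT  vc=[]
6: 0x40 (blk 4, set 0) → MISS  vc=[28]
7: 0x1cb (blk 28, set 0) → VC-HIT  vc=[4]
8: 0x47 (blk 4, set 0) → VC-HIT  vc=[28]
9: 0x13d (blk 19, set 3) → L1-HIT  vc=[28]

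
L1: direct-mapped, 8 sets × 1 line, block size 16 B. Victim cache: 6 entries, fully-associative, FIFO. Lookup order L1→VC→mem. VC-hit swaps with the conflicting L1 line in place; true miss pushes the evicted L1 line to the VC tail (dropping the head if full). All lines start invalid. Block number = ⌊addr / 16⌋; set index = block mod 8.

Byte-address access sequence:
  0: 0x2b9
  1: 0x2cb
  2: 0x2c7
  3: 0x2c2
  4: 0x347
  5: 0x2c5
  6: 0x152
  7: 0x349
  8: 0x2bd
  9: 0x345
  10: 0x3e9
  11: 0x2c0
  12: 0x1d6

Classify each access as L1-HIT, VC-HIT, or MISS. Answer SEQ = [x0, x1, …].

  [0] addr=0x2b9 blk=43 s=3: MISS | VC []
  [1] addr=0x2cb blk=44 s=4: MISS | VC []
  [2] addr=0x2c7 blk=44 s=4: L1-HIT | VC []
  [3] addr=0x2c2 blk=44 s=4: L1-HIT | VC []
  [4] addr=0x347 blk=52 s=4: MISS | VC [44]
  [5] addr=0x2c5 blk=44 s=4: VC-HIT | VC [52]
  [6] addr=0x152 blk=21 s=5: MISS | VC [52]
  [7] addr=0x349 blk=52 s=4: VC-HIT | VC [44]
  [8] addr=0x2bd blk=43 s=3: L1-HIT | VC [44]
  [9] addr=0x345 blk=52 s=4: L1-HIT | VC [44]
  [10] addr=0x3e9 blk=62 s=6: MISS | VC [44]
  [11] addr=0x2c0 blk=44 s=4: VC-HIT | VC [52]
  [12] addr=0x1d6 blk=29 s=5: MISS | VC [52, 21]

SEQ = [MISS, MISS, L1-HIT, L1-HIT, MISS, VC-HIT, MISS, VC-HIT, L1-HIT, L1-HIT, MISS, VC-HIT, MISS]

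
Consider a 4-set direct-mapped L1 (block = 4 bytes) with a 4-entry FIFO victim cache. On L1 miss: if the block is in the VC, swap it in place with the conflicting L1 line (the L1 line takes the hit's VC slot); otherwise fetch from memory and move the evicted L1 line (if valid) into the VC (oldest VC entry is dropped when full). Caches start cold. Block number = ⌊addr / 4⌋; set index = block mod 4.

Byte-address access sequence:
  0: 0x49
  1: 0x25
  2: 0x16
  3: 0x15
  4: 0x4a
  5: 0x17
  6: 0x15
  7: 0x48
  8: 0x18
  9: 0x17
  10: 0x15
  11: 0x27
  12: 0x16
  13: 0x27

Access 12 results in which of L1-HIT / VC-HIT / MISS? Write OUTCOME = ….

OUTCOME = VC-HIT

0: 0x49 (blk 18, set 2) → MISS  vc=[]
1: 0x25 (blk 9, set 1) → MISS  vc=[]
2: 0x16 (blk 5, set 1) → MISS  vc=[9]
3: 0x15 (blk 5, set 1) → L1-HIT  vc=[9]
4: 0x4a (blk 18, set 2) → L1-HIT  vc=[9]
5: 0x17 (blk 5, set 1) → L1-HIT  vc=[9]
6: 0x15 (blk 5, set 1) → L1-HIT  vc=[9]
7: 0x48 (blk 18, set 2) → L1-HIT  vc=[9]
8: 0x18 (blk 6, set 2) → MISS  vc=[9, 18]
9: 0x17 (blk 5, set 1) → L1-HIT  vc=[9, 18]
10: 0x15 (blk 5, set 1) → L1-HIT  vc=[9, 18]
11: 0x27 (blk 9, set 1) → VC-HIT  vc=[5, 18]
12: 0x16 (blk 5, set 1) → VC-HIT  vc=[9, 18]
13: 0x27 (blk 9, set 1) → VC-HIT  vc=[5, 18]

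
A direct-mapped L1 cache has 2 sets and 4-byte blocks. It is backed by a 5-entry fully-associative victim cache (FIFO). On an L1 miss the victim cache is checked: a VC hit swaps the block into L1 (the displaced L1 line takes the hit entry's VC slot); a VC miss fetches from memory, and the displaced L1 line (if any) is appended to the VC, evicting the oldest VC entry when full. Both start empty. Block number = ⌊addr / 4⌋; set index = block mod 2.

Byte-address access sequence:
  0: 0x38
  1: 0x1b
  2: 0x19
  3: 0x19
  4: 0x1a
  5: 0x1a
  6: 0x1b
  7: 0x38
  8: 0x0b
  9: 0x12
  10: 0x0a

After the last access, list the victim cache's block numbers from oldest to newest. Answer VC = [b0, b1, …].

#0 0x38→b14/s0 MISS; vc=[]
#1 0x1b→b6/s0 MISS; vc=[14]
#2 0x19→b6/s0 L1-HIT; vc=[14]
#3 0x19→b6/s0 L1-HIT; vc=[14]
#4 0x1a→b6/s0 L1-HIT; vc=[14]
#5 0x1a→b6/s0 L1-HIT; vc=[14]
#6 0x1b→b6/s0 L1-HIT; vc=[14]
#7 0x38→b14/s0 VC-HIT; vc=[6]
#8 0xb→b2/s0 MISS; vc=[6,14]
#9 0x12→b4/s0 MISS; vc=[6,14,2]
#10 0xa→b2/s0 VC-HIT; vc=[6,14,4]

VC = [6, 14, 4]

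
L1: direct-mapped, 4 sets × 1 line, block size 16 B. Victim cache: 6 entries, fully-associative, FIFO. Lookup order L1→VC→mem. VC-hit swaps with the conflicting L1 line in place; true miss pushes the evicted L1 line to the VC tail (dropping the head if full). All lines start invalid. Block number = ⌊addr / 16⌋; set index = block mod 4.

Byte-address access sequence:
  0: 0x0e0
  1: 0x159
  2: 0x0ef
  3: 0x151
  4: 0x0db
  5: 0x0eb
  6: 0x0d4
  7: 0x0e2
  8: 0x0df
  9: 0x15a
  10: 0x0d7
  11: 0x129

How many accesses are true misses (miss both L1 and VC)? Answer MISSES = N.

MISSES = 4

  [0] addr=0xe0 blk=14 s=2: MISS | VC []
  [1] addr=0x159 blk=21 s=1: MISS | VC []
  [2] addr=0xef blk=14 s=2: L1-HIT | VC []
  [3] addr=0x151 blk=21 s=1: L1-HIT | VC []
  [4] addr=0xdb blk=13 s=1: MISS | VC [21]
  [5] addr=0xeb blk=14 s=2: L1-HIT | VC [21]
  [6] addr=0xd4 blk=13 s=1: L1-HIT | VC [21]
  [7] addr=0xe2 blk=14 s=2: L1-HIT | VC [21]
  [8] addr=0xdf blk=13 s=1: L1-HIT | VC [21]
  [9] addr=0x15a blk=21 s=1: VC-HIT | VC [13]
  [10] addr=0xd7 blk=13 s=1: VC-HIT | VC [21]
  [11] addr=0x129 blk=18 s=2: MISS | VC [21, 14]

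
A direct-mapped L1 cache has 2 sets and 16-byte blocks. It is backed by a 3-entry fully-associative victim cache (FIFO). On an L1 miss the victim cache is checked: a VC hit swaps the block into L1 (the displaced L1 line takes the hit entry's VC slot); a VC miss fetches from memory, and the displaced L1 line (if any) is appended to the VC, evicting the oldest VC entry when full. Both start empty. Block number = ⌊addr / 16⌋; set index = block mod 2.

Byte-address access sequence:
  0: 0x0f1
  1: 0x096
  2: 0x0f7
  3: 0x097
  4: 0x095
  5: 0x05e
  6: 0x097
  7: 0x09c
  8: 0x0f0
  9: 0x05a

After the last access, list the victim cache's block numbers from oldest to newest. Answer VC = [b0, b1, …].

#0 0xf1→b15/s1 MISS; vc=[]
#1 0x96→b9/s1 MISS; vc=[15]
#2 0xf7→b15/s1 VC-HIT; vc=[9]
#3 0x97→b9/s1 VC-HIT; vc=[15]
#4 0x95→b9/s1 L1-HIT; vc=[15]
#5 0x5e→b5/s1 MISS; vc=[15,9]
#6 0x97→b9/s1 VC-HIT; vc=[15,5]
#7 0x9c→b9/s1 L1-HIT; vc=[15,5]
#8 0xf0→b15/s1 VC-HIT; vc=[9,5]
#9 0x5a→b5/s1 VC-HIT; vc=[9,15]

VC = [9, 15]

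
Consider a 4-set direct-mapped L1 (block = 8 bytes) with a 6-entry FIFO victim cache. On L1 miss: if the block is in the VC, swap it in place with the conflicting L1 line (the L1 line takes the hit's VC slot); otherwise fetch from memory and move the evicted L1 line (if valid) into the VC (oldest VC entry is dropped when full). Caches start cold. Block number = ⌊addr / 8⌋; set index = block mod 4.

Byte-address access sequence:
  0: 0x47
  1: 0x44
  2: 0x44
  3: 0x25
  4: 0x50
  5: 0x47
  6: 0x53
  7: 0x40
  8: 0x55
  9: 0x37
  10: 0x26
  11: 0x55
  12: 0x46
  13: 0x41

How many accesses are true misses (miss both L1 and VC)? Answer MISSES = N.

MISSES = 4

  [0] addr=0x47 blk=8 s=0: MISS | VC []
  [1] addr=0x44 blk=8 s=0: L1-HIT | VC []
  [2] addr=0x44 blk=8 s=0: L1-HIT | VC []
  [3] addr=0x25 blk=4 s=0: MISS | VC [8]
  [4] addr=0x50 blk=10 s=2: MISS | VC [8]
  [5] addr=0x47 blk=8 s=0: VC-HIT | VC [4]
  [6] addr=0x53 blk=10 s=2: L1-HIT | VC [4]
  [7] addr=0x40 blk=8 s=0: L1-HIT | VC [4]
  [8] addr=0x55 blk=10 s=2: L1-HIT | VC [4]
  [9] addr=0x37 blk=6 s=2: MISS | VC [4, 10]
  [10] addr=0x26 blk=4 s=0: VC-HIT | VC [8, 10]
  [11] addr=0x55 blk=10 s=2: VC-HIT | VC [8, 6]
  [12] addr=0x46 blk=8 s=0: VC-HIT | VC [4, 6]
  [13] addr=0x41 blk=8 s=0: L1-HIT | VC [4, 6]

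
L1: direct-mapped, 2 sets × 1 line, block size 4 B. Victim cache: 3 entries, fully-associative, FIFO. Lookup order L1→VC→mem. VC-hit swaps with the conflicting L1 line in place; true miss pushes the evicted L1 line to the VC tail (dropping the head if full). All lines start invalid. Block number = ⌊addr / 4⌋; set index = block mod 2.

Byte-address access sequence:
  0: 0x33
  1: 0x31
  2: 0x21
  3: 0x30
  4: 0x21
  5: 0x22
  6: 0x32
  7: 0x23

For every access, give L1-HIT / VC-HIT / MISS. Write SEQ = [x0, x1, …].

SEQ = [MISS, L1-HIT, MISS, VC-HIT, VC-HIT, L1-HIT, VC-HIT, VC-HIT]

#0 0x33→b12/s0 MISS; vc=[]
#1 0x31→b12/s0 L1-HIT; vc=[]
#2 0x21→b8/s0 MISS; vc=[12]
#3 0x30→b12/s0 VC-HIT; vc=[8]
#4 0x21→b8/s0 VC-HIT; vc=[12]
#5 0x22→b8/s0 L1-HIT; vc=[12]
#6 0x32→b12/s0 VC-HIT; vc=[8]
#7 0x23→b8/s0 VC-HIT; vc=[12]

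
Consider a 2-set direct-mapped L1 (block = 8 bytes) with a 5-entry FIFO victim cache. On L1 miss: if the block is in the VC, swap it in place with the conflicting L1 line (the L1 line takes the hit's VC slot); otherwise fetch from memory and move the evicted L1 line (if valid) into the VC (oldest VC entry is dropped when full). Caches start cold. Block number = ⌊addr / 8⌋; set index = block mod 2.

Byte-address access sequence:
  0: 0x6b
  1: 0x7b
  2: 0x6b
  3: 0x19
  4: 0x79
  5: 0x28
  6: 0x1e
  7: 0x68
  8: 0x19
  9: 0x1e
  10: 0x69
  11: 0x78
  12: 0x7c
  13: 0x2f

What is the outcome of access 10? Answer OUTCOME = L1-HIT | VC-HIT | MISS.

  [0] addr=0x6b blk=13 s=1: MISS | VC []
  [1] addr=0x7b blk=15 s=1: MISS | VC [13]
  [2] addr=0x6b blk=13 s=1: VC-HIT | VC [15]
  [3] addr=0x19 blk=3 s=1: MISS | VC [15, 13]
  [4] addr=0x79 blk=15 s=1: VC-HIT | VC [3, 13]
  [5] addr=0x28 blk=5 s=1: MISS | VC [3, 13, 15]
  [6] addr=0x1e blk=3 s=1: VC-HIT | VC [5, 13, 15]
  [7] addr=0x68 blk=13 s=1: VC-HIT | VC [5, 3, 15]
  [8] addr=0x19 blk=3 s=1: VC-HIT | VC [5, 13, 15]
  [9] addr=0x1e blk=3 s=1: L1-HIT | VC [5, 13, 15]
  [10] addr=0x69 blk=13 s=1: VC-HIT | VC [5, 3, 15]
  [11] addr=0x78 blk=15 s=1: VC-HIT | VC [5, 3, 13]
  [12] addr=0x7c blk=15 s=1: L1-HIT | VC [5, 3, 13]
  [13] addr=0x2f blk=5 s=1: VC-HIT | VC [15, 3, 13]

OUTCOME = VC-HIT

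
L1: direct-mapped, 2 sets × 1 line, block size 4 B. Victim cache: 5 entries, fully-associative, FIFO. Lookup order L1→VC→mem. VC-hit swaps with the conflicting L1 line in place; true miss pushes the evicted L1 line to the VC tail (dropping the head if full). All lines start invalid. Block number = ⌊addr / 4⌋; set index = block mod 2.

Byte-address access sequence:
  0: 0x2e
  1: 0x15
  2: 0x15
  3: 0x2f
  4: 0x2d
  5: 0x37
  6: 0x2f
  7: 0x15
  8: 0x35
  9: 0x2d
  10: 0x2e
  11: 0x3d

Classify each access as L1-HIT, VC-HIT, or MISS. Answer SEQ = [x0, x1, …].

  [0] addr=0x2e blk=11 s=1: MISS | VC []
  [1] addr=0x15 blk=5 s=1: MISS | VC [11]
  [2] addr=0x15 blk=5 s=1: L1-HIT | VC [11]
  [3] addr=0x2f blk=11 s=1: VC-HIT | VC [5]
  [4] addr=0x2d blk=11 s=1: L1-HIT | VC [5]
  [5] addr=0x37 blk=13 s=1: MISS | VC [5, 11]
  [6] addr=0x2f blk=11 s=1: VC-HIT | VC [5, 13]
  [7] addr=0x15 blk=5 s=1: VC-HIT | VC [11, 13]
  [8] addr=0x35 blk=13 s=1: VC-HIT | VC [11, 5]
  [9] addr=0x2d blk=11 s=1: VC-HIT | VC [13, 5]
  [10] addr=0x2e blk=11 s=1: L1-HIT | VC [13, 5]
  [11] addr=0x3d blk=15 s=1: MISS | VC [13, 5, 11]

SEQ = [MISS, MISS, L1-HIT, VC-HIT, L1-HIT, MISS, VC-HIT, VC-HIT, VC-HIT, VC-HIT, L1-HIT, MISS]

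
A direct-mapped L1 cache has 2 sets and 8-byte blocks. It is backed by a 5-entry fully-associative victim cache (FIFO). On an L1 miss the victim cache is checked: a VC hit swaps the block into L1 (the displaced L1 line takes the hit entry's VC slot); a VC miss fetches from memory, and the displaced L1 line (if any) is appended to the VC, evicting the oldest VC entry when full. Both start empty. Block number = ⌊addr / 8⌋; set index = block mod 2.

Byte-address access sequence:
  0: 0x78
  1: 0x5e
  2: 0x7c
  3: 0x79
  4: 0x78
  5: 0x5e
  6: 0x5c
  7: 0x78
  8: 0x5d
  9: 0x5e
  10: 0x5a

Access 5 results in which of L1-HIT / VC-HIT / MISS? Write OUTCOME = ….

OUTCOME = VC-HIT

#0 0x78→b15/s1 MISS; vc=[]
#1 0x5e→b11/s1 MISS; vc=[15]
#2 0x7c→b15/s1 VC-HIT; vc=[11]
#3 0x79→b15/s1 L1-HIT; vc=[11]
#4 0x78→b15/s1 L1-HIT; vc=[11]
#5 0x5e→b11/s1 VC-HIT; vc=[15]
#6 0x5c→b11/s1 L1-HIT; vc=[15]
#7 0x78→b15/s1 VC-HIT; vc=[11]
#8 0x5d→b11/s1 VC-HIT; vc=[15]
#9 0x5e→b11/s1 L1-HIT; vc=[15]
#10 0x5a→b11/s1 L1-HIT; vc=[15]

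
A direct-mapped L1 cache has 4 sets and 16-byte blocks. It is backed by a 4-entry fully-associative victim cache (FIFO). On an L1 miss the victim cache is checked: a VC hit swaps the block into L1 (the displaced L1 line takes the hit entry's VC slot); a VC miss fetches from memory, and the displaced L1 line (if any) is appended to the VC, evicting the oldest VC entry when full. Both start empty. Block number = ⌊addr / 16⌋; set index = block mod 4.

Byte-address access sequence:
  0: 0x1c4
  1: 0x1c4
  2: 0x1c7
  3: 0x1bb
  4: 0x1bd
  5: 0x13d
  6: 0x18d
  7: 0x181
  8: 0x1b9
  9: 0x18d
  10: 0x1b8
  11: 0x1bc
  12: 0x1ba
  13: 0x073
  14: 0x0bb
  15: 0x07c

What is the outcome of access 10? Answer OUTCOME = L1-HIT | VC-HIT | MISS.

  [0] addr=0x1c4 blk=28 s=0: MISS | VC []
  [1] addr=0x1c4 blk=28 s=0: L1-HIT | VC []
  [2] addr=0x1c7 blk=28 s=0: L1-HIT | VC []
  [3] addr=0x1bb blk=27 s=3: MISS | VC []
  [4] addr=0x1bd blk=27 s=3: L1-HIT | VC []
  [5] addr=0x13d blk=19 s=3: MISS | VC [27]
  [6] addr=0x18d blk=24 s=0: MISS | VC [27, 28]
  [7] addr=0x181 blk=24 s=0: L1-HIT | VC [27, 28]
  [8] addr=0x1b9 blk=27 s=3: VC-HIT | VC [19, 28]
  [9] addr=0x18d blk=24 s=0: L1-HIT | VC [19, 28]
  [10] addr=0x1b8 blk=27 s=3: L1-HIT | VC [19, 28]
  [11] addr=0x1bc blk=27 s=3: L1-HIT | VC [19, 28]
  [12] addr=0x1ba blk=27 s=3: L1-HIT | VC [19, 28]
  [13] addr=0x73 blk=7 s=3: MISS | VC [19, 28, 27]
  [14] addr=0xbb blk=11 s=3: MISS | VC [19, 28, 27, 7]
  [15] addr=0x7c blk=7 s=3: VC-HIT | VC [19, 28, 27, 11]

OUTCOME = L1-HIT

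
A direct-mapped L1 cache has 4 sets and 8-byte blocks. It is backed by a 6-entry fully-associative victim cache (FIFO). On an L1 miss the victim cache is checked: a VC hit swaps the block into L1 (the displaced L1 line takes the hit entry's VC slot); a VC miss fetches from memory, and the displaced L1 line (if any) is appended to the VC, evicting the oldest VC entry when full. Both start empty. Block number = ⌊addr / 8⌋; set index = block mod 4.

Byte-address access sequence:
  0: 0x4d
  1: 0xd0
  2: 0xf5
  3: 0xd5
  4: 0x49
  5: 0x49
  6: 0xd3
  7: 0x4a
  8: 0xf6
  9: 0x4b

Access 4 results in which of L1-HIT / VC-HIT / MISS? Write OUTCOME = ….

OUTCOME = L1-HIT

0: 0x4d (blk 9, set 1) → MISS  vc=[]
1: 0xd0 (blk 26, set 2) → MISS  vc=[]
2: 0xf5 (blk 30, set 2) → MISS  vc=[26]
3: 0xd5 (blk 26, set 2) → VC-HIT  vc=[30]
4: 0x49 (blk 9, set 1) → L1-HIT  vc=[30]
5: 0x49 (blk 9, set 1) → L1-HIT  vc=[30]
6: 0xd3 (blk 26, set 2) → L1-HIT  vc=[30]
7: 0x4a (blk 9, set 1) → L1-HIT  vc=[30]
8: 0xf6 (blk 30, set 2) → VC-HIT  vc=[26]
9: 0x4b (blk 9, set 1) → L1-HIT  vc=[26]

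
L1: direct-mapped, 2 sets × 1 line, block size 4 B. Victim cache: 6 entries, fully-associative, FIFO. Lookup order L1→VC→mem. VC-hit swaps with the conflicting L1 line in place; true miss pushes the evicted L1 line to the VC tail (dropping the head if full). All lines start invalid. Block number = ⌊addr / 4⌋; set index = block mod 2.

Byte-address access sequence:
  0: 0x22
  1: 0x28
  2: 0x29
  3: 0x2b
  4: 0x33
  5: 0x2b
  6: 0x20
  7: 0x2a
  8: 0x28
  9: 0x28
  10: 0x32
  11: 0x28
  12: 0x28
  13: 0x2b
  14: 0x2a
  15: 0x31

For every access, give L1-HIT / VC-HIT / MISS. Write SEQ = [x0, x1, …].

0: 0x22 (blk 8, set 0) → MISS  vc=[]
1: 0x28 (blk 10, set 0) → MISS  vc=[8]
2: 0x29 (blk 10, set 0) → L1-HIT  vc=[8]
3: 0x2b (blk 10, set 0) → L1-HIT  vc=[8]
4: 0x33 (blk 12, set 0) → MISS  vc=[8, 10]
5: 0x2b (blk 10, set 0) → VC-HIT  vc=[8, 12]
6: 0x20 (blk 8, set 0) → VC-HIT  vc=[10, 12]
7: 0x2a (blk 10, set 0) → VC-HIT  vc=[8, 12]
8: 0x28 (blk 10, set 0) → L1-HIT  vc=[8, 12]
9: 0x28 (blk 10, set 0) → L1-HIT  vc=[8, 12]
10: 0x32 (blk 12, set 0) → VC-HIT  vc=[8, 10]
11: 0x28 (blk 10, set 0) → VC-HIT  vc=[8, 12]
12: 0x28 (blk 10, set 0) → L1-HIT  vc=[8, 12]
13: 0x2b (blk 10, set 0) → L1-HIT  vc=[8, 12]
14: 0x2a (blk 10, set 0) → L1-HIT  vc=[8, 12]
15: 0x31 (blk 12, set 0) → VC-HIT  vc=[8, 10]

SEQ = [MISS, MISS, L1-HIT, L1-HIT, MISS, VC-HIT, VC-HIT, VC-HIT, L1-HIT, L1-HIT, VC-HIT, VC-HIT, L1-HIT, L1-HIT, L1-HIT, VC-HIT]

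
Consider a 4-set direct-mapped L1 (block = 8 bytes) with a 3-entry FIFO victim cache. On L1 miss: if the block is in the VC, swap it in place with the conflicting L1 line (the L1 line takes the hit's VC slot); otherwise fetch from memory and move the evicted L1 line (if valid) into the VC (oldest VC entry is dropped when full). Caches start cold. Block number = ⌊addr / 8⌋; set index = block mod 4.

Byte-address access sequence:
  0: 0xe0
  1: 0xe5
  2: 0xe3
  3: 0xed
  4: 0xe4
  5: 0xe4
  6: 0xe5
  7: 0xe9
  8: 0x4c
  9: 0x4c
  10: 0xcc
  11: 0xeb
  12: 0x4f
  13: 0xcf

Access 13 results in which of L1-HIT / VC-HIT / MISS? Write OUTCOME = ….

OUTCOME = VC-HIT

  [0] addr=0xe0 blk=28 s=0: MISS | VC []
  [1] addr=0xe5 blk=28 s=0: L1-HIT | VC []
  [2] addr=0xe3 blk=28 s=0: L1-HIT | VC []
  [3] addr=0xed blk=29 s=1: MISS | VC []
  [4] addr=0xe4 blk=28 s=0: L1-HIT | VC []
  [5] addr=0xe4 blk=28 s=0: L1-HIT | VC []
  [6] addr=0xe5 blk=28 s=0: L1-HIT | VC []
  [7] addr=0xe9 blk=29 s=1: L1-HIT | VC []
  [8] addr=0x4c blk=9 s=1: MISS | VC [29]
  [9] addr=0x4c blk=9 s=1: L1-HIT | VC [29]
  [10] addr=0xcc blk=25 s=1: MISS | VC [29, 9]
  [11] addr=0xeb blk=29 s=1: VC-HIT | VC [25, 9]
  [12] addr=0x4f blk=9 s=1: VC-HIT | VC [25, 29]
  [13] addr=0xcf blk=25 s=1: VC-HIT | VC [9, 29]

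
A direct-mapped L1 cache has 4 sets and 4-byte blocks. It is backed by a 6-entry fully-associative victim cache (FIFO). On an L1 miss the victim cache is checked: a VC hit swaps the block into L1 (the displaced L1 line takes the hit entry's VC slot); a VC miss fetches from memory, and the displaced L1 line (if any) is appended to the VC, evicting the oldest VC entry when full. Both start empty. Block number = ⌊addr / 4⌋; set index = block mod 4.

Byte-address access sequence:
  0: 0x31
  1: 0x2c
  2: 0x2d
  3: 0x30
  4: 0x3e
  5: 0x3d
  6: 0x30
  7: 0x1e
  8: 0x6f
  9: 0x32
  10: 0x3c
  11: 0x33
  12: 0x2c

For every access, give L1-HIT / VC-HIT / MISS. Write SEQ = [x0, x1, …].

  [0] addr=0x31 blk=12 s=0: MISS | VC []
  [1] addr=0x2c blk=11 s=3: MISS | VC []
  [2] addr=0x2d blk=11 s=3: L1-HIT | VC []
  [3] addr=0x30 blk=12 s=0: L1-HIT | VC []
  [4] addr=0x3e blk=15 s=3: MISS | VC [11]
  [5] addr=0x3d blk=15 s=3: L1-HIT | VC [11]
  [6] addr=0x30 blk=12 s=0: L1-HIT | VC [11]
  [7] addr=0x1e blk=7 s=3: MISS | VC [11, 15]
  [8] addr=0x6f blk=27 s=3: MISS | VC [11, 15, 7]
  [9] addr=0x32 blk=12 s=0: L1-HIT | VC [11, 15, 7]
  [10] addr=0x3c blk=15 s=3: VC-HIT | VC [11, 27, 7]
  [11] addr=0x33 blk=12 s=0: L1-HIT | VC [11, 27, 7]
  [12] addr=0x2c blk=11 s=3: VC-HIT | VC [15, 27, 7]

SEQ = [MISS, MISS, L1-HIT, L1-HIT, MISS, L1-HIT, L1-HIT, MISS, MISS, L1-HIT, VC-HIT, L1-HIT, VC-HIT]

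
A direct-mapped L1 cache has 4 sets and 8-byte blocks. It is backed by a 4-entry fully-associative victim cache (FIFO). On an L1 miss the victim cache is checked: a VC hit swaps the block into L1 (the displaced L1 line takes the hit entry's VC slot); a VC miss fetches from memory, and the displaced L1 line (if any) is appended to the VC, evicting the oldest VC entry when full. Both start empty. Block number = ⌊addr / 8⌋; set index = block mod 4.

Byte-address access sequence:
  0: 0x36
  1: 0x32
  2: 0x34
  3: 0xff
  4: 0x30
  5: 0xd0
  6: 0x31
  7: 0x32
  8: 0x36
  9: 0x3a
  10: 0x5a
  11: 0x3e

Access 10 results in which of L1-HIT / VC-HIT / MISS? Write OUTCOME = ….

#0 0x36→b6/s2 MISS; vc=[]
#1 0x32→b6/s2 L1-HIT; vc=[]
#2 0x34→b6/s2 L1-HIT; vc=[]
#3 0xff→b31/s3 MISS; vc=[]
#4 0x30→b6/s2 L1-HIT; vc=[]
#5 0xd0→b26/s2 MISS; vc=[6]
#6 0x31→b6/s2 VC-HIT; vc=[26]
#7 0x32→b6/s2 L1-HIT; vc=[26]
#8 0x36→b6/s2 L1-HIT; vc=[26]
#9 0x3a→b7/s3 MISS; vc=[26,31]
#10 0x5a→b11/s3 MISS; vc=[26,31,7]
#11 0x3e→b7/s3 VC-HIT; vc=[26,31,11]

OUTCOME = MISS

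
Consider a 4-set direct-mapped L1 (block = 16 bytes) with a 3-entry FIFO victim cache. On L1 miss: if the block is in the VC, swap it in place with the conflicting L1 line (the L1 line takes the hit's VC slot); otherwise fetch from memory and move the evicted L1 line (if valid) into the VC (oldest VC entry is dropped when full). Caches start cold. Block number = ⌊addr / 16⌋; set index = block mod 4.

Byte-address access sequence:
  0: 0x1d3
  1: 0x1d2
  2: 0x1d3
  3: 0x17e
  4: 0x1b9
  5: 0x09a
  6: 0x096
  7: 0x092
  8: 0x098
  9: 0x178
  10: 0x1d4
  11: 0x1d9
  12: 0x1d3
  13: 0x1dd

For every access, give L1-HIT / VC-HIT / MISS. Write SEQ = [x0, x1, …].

SEQ = [MISS, L1-HIT, L1-HIT, MISS, MISS, MISS, L1-HIT, L1-HIT, L1-HIT, VC-HIT, VC-HIT, L1-HIT, L1-HIT, L1-HIT]

#0 0x1d3→b29/s1 MISS; vc=[]
#1 0x1d2→b29/s1 L1-HIT; vc=[]
#2 0x1d3→b29/s1 L1-HIT; vc=[]
#3 0x17e→b23/s3 MISS; vc=[]
#4 0x1b9→b27/s3 MISS; vc=[23]
#5 0x9a→b9/s1 MISS; vc=[23,29]
#6 0x96→b9/s1 L1-HIT; vc=[23,29]
#7 0x92→b9/s1 L1-HIT; vc=[23,29]
#8 0x98→b9/s1 L1-HIT; vc=[23,29]
#9 0x178→b23/s3 VC-HIT; vc=[27,29]
#10 0x1d4→b29/s1 VC-HIT; vc=[27,9]
#11 0x1d9→b29/s1 L1-HIT; vc=[27,9]
#12 0x1d3→b29/s1 L1-HIT; vc=[27,9]
#13 0x1dd→b29/s1 L1-HIT; vc=[27,9]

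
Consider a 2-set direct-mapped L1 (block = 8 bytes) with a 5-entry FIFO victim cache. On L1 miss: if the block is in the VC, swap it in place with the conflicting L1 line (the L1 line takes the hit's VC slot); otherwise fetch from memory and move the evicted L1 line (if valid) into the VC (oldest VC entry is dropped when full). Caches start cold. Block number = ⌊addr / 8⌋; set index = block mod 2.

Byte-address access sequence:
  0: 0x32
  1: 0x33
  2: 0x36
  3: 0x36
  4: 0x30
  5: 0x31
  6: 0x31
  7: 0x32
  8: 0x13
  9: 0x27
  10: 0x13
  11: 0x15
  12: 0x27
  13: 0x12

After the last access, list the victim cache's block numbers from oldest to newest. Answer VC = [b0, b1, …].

VC = [6, 4]

  [0] addr=0x32 blk=6 s=0: MISS | VC []
  [1] addr=0x33 blk=6 s=0: L1-HIT | VC []
  [2] addr=0x36 blk=6 s=0: L1-HIT | VC []
  [3] addr=0x36 blk=6 s=0: L1-HIT | VC []
  [4] addr=0x30 blk=6 s=0: L1-HIT | VC []
  [5] addr=0x31 blk=6 s=0: L1-HIT | VC []
  [6] addr=0x31 blk=6 s=0: L1-HIT | VC []
  [7] addr=0x32 blk=6 s=0: L1-HIT | VC []
  [8] addr=0x13 blk=2 s=0: MISS | VC [6]
  [9] addr=0x27 blk=4 s=0: MISS | VC [6, 2]
  [10] addr=0x13 blk=2 s=0: VC-HIT | VC [6, 4]
  [11] addr=0x15 blk=2 s=0: L1-HIT | VC [6, 4]
  [12] addr=0x27 blk=4 s=0: VC-HIT | VC [6, 2]
  [13] addr=0x12 blk=2 s=0: VC-HIT | VC [6, 4]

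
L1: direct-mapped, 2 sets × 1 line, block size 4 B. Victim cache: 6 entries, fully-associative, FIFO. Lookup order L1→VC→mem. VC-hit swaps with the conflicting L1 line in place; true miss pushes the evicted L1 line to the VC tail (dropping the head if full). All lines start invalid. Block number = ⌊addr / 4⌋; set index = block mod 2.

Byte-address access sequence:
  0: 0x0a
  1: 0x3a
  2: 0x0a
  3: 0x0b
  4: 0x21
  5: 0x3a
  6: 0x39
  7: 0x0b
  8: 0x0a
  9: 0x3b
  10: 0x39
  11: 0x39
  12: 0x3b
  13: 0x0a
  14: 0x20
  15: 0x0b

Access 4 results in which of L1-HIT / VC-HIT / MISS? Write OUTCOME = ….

OUTCOME = MISS

  [0] addr=0xa blk=2 s=0: MISS | VC []
  [1] addr=0x3a blk=14 s=0: MISS | VC [2]
  [2] addr=0xa blk=2 s=0: VC-HIT | VC [14]
  [3] addr=0xb blk=2 s=0: L1-HIT | VC [14]
  [4] addr=0x21 blk=8 s=0: MISS | VC [14, 2]
  [5] addr=0x3a blk=14 s=0: VC-HIT | VC [8, 2]
  [6] addr=0x39 blk=14 s=0: L1-HIT | VC [8, 2]
  [7] addr=0xb blk=2 s=0: VC-HIT | VC [8, 14]
  [8] addr=0xa blk=2 s=0: L1-HIT | VC [8, 14]
  [9] addr=0x3b blk=14 s=0: VC-HIT | VC [8, 2]
  [10] addr=0x39 blk=14 s=0: L1-HIT | VC [8, 2]
  [11] addr=0x39 blk=14 s=0: L1-HIT | VC [8, 2]
  [12] addr=0x3b blk=14 s=0: L1-HIT | VC [8, 2]
  [13] addr=0xa blk=2 s=0: VC-HIT | VC [8, 14]
  [14] addr=0x20 blk=8 s=0: VC-HIT | VC [2, 14]
  [15] addr=0xb blk=2 s=0: VC-HIT | VC [8, 14]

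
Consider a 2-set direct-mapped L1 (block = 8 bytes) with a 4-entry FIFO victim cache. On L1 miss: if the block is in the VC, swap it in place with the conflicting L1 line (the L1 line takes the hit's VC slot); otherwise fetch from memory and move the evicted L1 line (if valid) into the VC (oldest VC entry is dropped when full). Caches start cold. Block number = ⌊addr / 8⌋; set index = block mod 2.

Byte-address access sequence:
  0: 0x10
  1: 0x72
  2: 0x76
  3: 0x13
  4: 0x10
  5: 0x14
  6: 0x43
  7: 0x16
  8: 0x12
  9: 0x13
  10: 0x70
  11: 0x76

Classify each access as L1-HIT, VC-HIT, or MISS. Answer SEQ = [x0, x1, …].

#0 0x10→b2/s0 MISS; vc=[]
#1 0x72→b14/s0 MISS; vc=[2]
#2 0x76→b14/s0 L1-HIT; vc=[2]
#3 0x13→b2/s0 VC-HIT; vc=[14]
#4 0x10→b2/s0 L1-HIT; vc=[14]
#5 0x14→b2/s0 L1-HIT; vc=[14]
#6 0x43→b8/s0 MISS; vc=[14,2]
#7 0x16→b2/s0 VC-HIT; vc=[14,8]
#8 0x12→b2/s0 L1-HIT; vc=[14,8]
#9 0x13→b2/s0 L1-HIT; vc=[14,8]
#10 0x70→b14/s0 VC-HIT; vc=[2,8]
#11 0x76→b14/s0 L1-HIT; vc=[2,8]

SEQ = [MISS, MISS, L1-HIT, VC-HIT, L1-HIT, L1-HIT, MISS, VC-HIT, L1-HIT, L1-HIT, VC-HIT, L1-HIT]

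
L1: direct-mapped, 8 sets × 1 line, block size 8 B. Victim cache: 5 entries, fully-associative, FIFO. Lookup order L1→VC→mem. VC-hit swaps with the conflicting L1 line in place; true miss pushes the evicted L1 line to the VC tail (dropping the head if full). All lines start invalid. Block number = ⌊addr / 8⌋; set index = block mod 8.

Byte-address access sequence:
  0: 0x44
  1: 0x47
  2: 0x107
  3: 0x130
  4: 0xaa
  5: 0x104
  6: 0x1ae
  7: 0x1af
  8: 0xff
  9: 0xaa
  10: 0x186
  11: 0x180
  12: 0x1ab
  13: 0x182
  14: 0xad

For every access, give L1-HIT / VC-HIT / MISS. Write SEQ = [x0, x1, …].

#0 0x44→b8/s0 MISS; vc=[]
#1 0x47→b8/s0 L1-HIT; vc=[]
#2 0x107→b32/s0 MISS; vc=[8]
#3 0x130→b38/s6 MISS; vc=[8]
#4 0xaa→b21/s5 MISS; vc=[8]
#5 0x104→b32/s0 L1-HIT; vc=[8]
#6 0x1ae→b53/s5 MISS; vc=[8,21]
#7 0x1af→b53/s5 L1-HIT; vc=[8,21]
#8 0xff→b31/s7 MISS; vc=[8,21]
#9 0xaa→b21/s5 VC-HIT; vc=[8,53]
#10 0x186→b48/s0 MISS; vc=[8,53,32]
#11 0x180→b48/s0 L1-HIT; vc=[8,53,32]
#12 0x1ab→b53/s5 VC-HIT; vc=[8,21,32]
#13 0x182→b48/s0 L1-HIT; vc=[8,21,32]
#14 0xad→b21/s5 VC-HIT; vc=[8,53,32]

SEQ = [MISS, L1-HIT, MISS, MISS, MISS, L1-HIT, MISS, L1-HIT, MISS, VC-HIT, MISS, L1-HIT, VC-HIT, L1-HIT, VC-HIT]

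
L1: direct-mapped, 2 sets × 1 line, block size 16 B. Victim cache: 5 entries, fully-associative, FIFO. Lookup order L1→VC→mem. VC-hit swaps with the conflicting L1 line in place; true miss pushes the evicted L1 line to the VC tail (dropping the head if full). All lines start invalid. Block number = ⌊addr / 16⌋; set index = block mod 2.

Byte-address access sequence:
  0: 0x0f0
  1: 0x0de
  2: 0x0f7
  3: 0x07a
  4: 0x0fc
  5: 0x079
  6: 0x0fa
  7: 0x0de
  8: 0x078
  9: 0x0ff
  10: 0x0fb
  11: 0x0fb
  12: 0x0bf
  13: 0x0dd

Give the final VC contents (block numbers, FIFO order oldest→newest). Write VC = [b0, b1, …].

VC = [7, 11, 15]

0: 0xf0 (blk 15, set 1) → MISS  vc=[]
1: 0xde (blk 13, set 1) → MISS  vc=[15]
2: 0xf7 (blk 15, set 1) → VC-HIT  vc=[13]
3: 0x7a (blk 7, set 1) → MISS  vc=[13, 15]
4: 0xfc (blk 15, set 1) → VC-HIT  vc=[13, 7]
5: 0x79 (blk 7, set 1) → VC-HIT  vc=[13, 15]
6: 0xfa (blk 15, set 1) → VC-HIT  vc=[13, 7]
7: 0xde (blk 13, set 1) → VC-HIT  vc=[15, 7]
8: 0x78 (blk 7, set 1) → VC-HIT  vc=[15, 13]
9: 0xff (blk 15, set 1) → VC-HIT  vc=[7, 13]
10: 0xfb (blk 15, set 1) → L1-HIT  vc=[7, 13]
11: 0xfb (blk 15, set 1) → L1-HIT  vc=[7, 13]
12: 0xbf (blk 11, set 1) → MISS  vc=[7, 13, 15]
13: 0xdd (blk 13, set 1) → VC-HIT  vc=[7, 11, 15]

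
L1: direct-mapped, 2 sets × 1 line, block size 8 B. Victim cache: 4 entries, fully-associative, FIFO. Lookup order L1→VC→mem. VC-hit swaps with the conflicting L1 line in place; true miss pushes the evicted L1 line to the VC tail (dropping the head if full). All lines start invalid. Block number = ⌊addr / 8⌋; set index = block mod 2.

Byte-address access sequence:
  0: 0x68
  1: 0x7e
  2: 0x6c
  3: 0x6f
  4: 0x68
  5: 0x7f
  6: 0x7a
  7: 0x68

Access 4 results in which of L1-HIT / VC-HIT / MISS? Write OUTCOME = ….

#0 0x68→b13/s1 MISS; vc=[]
#1 0x7e→b15/s1 MISS; vc=[13]
#2 0x6c→b13/s1 VC-HIT; vc=[15]
#3 0x6f→b13/s1 L1-HIT; vc=[15]
#4 0x68→b13/s1 L1-HIT; vc=[15]
#5 0x7f→b15/s1 VC-HIT; vc=[13]
#6 0x7a→b15/s1 L1-HIT; vc=[13]
#7 0x68→b13/s1 VC-HIT; vc=[15]

OUTCOME = L1-HIT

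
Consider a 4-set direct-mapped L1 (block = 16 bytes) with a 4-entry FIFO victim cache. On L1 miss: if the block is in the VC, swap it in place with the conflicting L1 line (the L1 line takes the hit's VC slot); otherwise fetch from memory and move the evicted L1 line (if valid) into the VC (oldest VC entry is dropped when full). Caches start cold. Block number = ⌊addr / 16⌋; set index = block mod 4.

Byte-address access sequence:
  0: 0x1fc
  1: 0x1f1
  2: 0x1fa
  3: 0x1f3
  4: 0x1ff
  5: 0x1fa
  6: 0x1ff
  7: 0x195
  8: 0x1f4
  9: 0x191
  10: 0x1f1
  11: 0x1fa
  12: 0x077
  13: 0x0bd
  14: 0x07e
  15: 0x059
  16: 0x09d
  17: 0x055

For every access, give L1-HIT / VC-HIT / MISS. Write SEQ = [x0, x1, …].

0: 0x1fc (blk 31, set 3) → MISS  vc=[]
1: 0x1f1 (blk 31, set 3) → L1-HIT  vc=[]
2: 0x1fa (blk 31, set 3) → L1-HIT  vc=[]
3: 0x1f3 (blk 31, set 3) → L1-HIT  vc=[]
4: 0x1ff (blk 31, set 3) → L1-HIT  vc=[]
5: 0x1fa (blk 31, set 3) → L1-HIT  vc=[]
6: 0x1ff (blk 31, set 3) → L1-HIT  vc=[]
7: 0x195 (blk 25, set 1) → MISS  vc=[]
8: 0x1f4 (blk 31, set 3) → L1-HIT  vc=[]
9: 0x191 (blk 25, set 1) → L1-HIT  vc=[]
10: 0x1f1 (blk 31, set 3) → L1-HIT  vc=[]
11: 0x1fa (blk 31, set 3) → L1-HIT  vc=[]
12: 0x77 (blk 7, set 3) → MISS  vc=[31]
13: 0xbd (blk 11, set 3) → MISS  vc=[31, 7]
14: 0x7e (blk 7, set 3) → VC-HIT  vc=[31, 11]
15: 0x59 (blk 5, set 1) → MISS  vc=[31, 11, 25]
16: 0x9d (blk 9, set 1) → MISS  vc=[31, 11, 25, 5]
17: 0x55 (blk 5, set 1) → VC-HIT  vc=[31, 11, 25, 9]

SEQ = [MISS, L1-HIT, L1-HIT, L1-HIT, L1-HIT, L1-HIT, L1-HIT, MISS, L1-HIT, L1-HIT, L1-HIT, L1-HIT, MISS, MISS, VC-HIT, MISS, MISS, VC-HIT]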